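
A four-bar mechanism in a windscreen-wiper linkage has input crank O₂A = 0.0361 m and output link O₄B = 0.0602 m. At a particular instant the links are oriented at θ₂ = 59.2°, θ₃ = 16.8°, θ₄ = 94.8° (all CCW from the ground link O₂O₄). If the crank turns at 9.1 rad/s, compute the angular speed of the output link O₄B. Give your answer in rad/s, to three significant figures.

3.76

ω₂ = 9.1 rad/s
Differentiating the loop-closure r₂e^{iθ₂}+r₃e^{iθ₃}=r₁+r₄e^{iθ₄} gives r₂ω₂e^{iθ₂}+r₃ω₃e^{iθ₃}=r₄ω₄e^{iθ₄}.
Eliminating the other unknown: ω₄ = r₂ω₂ sin(θ₂−θ₃) / [r₄ sin(θ₄−θ₃)].
Numerator sine = +0.67430; denominator sine = +0.97815.
Result = 0.0361·9.1·(+0.67430) / (0.0602·(+0.97815)) = +3.7619 rad/s; magnitude 3.7619 rad/s.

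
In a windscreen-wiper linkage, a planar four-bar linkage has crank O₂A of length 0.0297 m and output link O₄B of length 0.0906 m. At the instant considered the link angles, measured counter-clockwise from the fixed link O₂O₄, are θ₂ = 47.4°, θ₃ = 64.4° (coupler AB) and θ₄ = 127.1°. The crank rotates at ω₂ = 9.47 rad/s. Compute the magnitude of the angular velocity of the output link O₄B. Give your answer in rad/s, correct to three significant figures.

1.02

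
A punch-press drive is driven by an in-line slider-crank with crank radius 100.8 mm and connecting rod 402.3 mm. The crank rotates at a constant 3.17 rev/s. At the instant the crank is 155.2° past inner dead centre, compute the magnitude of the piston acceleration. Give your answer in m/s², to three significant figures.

29.7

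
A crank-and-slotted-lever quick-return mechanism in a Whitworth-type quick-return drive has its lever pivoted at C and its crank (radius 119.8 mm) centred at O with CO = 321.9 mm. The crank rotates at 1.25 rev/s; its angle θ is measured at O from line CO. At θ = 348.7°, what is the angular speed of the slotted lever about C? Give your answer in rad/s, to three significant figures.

ω = 7.854 rad/s (from 1.25 rev/s).
Crank pin A relative to C: A = (d + r cosθ, r sinθ); lever angle φ = atan2(r sinθ, d + r cosθ).
Differentiating tanφ: φ̇ = rω(d cosθ + r)/(d² + r² + 2dr cosθ).
d² + r² + 2dr cosθ = |CA|² = 0.193604 m²;  d cosθ + r = +0.43546 m.
|ω_lever| = |0.1198·7.854·+0.43546| / 0.193604 = 2.1163 rad/s.

2.12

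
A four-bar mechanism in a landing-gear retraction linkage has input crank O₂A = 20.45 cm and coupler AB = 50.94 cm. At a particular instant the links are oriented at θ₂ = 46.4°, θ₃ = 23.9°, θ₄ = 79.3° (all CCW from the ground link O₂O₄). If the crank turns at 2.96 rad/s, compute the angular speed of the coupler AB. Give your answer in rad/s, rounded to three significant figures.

0.784

ω₂ = 2.96 rad/s
Differentiating the loop-closure r₂e^{iθ₂}+r₃e^{iθ₃}=r₁+r₄e^{iθ₄} gives r₂ω₂e^{iθ₂}+r₃ω₃e^{iθ₃}=r₄ω₄e^{iθ₄}.
Eliminating the other unknown: ω₃ = r₂ω₂ sin(θ₄−θ₂) / [r₃ sin(θ₃−θ₄)].
Numerator sine = +0.54317; denominator sine = -0.82314.
Result = 0.2045·2.96·(+0.54317) / (0.5094·(-0.82314)) = -0.78414 rad/s; magnitude 0.78414 rad/s.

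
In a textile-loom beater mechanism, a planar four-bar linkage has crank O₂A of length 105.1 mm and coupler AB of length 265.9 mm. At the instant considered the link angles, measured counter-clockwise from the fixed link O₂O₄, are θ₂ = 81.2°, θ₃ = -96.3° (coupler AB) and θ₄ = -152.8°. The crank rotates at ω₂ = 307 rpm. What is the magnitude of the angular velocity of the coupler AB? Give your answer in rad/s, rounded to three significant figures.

ω₂ = 32.15 rad/s (from 307 rpm).
Differentiating the loop-closure r₂e^{iθ₂}+r₃e^{iθ₃}=r₁+r₄e^{iθ₄} gives r₂ω₂e^{iθ₂}+r₃ω₃e^{iθ₃}=r₄ω₄e^{iθ₄}.
Eliminating the other unknown: ω₃ = r₂ω₂ sin(θ₄−θ₂) / [r₃ sin(θ₃−θ₄)].
Numerator sine = +0.80902; denominator sine = +0.83389.
Result = 0.1051·32.15·(+0.80902) / (0.2659·(+0.83389)) = +12.328 rad/s; magnitude 12.328 rad/s.

12.3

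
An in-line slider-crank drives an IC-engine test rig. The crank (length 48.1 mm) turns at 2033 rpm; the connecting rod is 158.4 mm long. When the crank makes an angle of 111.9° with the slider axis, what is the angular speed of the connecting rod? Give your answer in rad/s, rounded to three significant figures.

ω = 212.9 rad/s (converted from 2033 rpm).
The rod makes angle φ with the slider axis where L sinφ = r sinθ; differentiating, L cosφ·φ̇ = r ω cosθ.
L cosφ = √(L² − r² sin²θ) = 0.15198 m.
|ω_rod| = r ω |cosθ| / √(L² − r² sin²θ) = 0.0481·212.9·0.37299/0.15198 = 25.131 rad/s.

25.1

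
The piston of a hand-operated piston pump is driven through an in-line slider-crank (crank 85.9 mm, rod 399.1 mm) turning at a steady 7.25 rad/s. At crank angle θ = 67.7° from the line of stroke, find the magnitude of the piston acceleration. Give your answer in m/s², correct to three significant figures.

ω = 7.25 rad/s
x(θ) = r cosθ + √(L² − r² sin²θ); with ω constant, a = ω²·d²x/dθ².
d²x/dθ² = −r cosθ − r²(cos2θ)/√u − r⁴ sin²2θ/(4u^{3/2}),  u = L² − r² sin²θ = 0.152964 m².
Substituting r = 0.0859 m, L = 0.3991 m, θ = 67.7°: d²x/dθ² = -0.019274 m.
a = ω²·d²x/dθ² = (7.25)²·(-0.019274) = -1.0131 m/s²;  |a| = 1.0131 m/s².

1.01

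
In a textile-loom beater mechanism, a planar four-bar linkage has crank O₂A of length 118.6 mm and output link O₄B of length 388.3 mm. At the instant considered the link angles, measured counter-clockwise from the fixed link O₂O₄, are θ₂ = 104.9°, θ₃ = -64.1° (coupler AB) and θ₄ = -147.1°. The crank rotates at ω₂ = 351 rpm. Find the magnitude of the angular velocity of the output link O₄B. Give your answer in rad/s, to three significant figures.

2.16

ω₂ = 36.76 rad/s (from 351 rpm).
Differentiating the loop-closure r₂e^{iθ₂}+r₃e^{iθ₃}=r₁+r₄e^{iθ₄} gives r₂ω₂e^{iθ₂}+r₃ω₃e^{iθ₃}=r₄ω₄e^{iθ₄}.
Eliminating the other unknown: ω₄ = r₂ω₂ sin(θ₂−θ₃) / [r₄ sin(θ₄−θ₃)].
Numerator sine = +0.19081; denominator sine = -0.99255.
Result = 0.1186·36.76·(+0.19081) / (0.3883·(-0.99255)) = -2.1582 rad/s; magnitude 2.1582 rad/s.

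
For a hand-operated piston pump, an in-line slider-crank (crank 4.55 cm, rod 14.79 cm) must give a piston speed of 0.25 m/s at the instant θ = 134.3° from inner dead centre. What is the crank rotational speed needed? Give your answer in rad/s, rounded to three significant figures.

9.85

For an in-line slider-crank, |v_piston| = rω|sinθ|·[1 + r cosθ/√(L² − r² sin²θ)].
With r = 0.0455 m, L = 0.1479 m, θ = 134.3°: the bracketed kinematic factor |dx/dθ| = 0.025391 m.
ω = v/|dx/dθ| = 0.25/0.025391 = 9.8459 rad/s.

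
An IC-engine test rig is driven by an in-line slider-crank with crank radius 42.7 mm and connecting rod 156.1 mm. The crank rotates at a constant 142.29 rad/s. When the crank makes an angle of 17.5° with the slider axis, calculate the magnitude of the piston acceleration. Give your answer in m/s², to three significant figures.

1020

ω = 142.3 rad/s
x(θ) = r cosθ + √(L² − r² sin²θ); with ω constant, a = ω²·d²x/dθ².
d²x/dθ² = −r cosθ − r²(cos2θ)/√u − r⁴ sin²2θ/(4u^{3/2}),  u = L² − r² sin²θ = 0.0242023 m².
Substituting r = 0.0427 m, L = 0.1561 m, θ = 17.5°: d²x/dθ² = -0.050397 m.
a = ω²·d²x/dθ² = (142.3)²·(-0.050397) = -1020.4 m/s²;  |a| = 1020.4 m/s².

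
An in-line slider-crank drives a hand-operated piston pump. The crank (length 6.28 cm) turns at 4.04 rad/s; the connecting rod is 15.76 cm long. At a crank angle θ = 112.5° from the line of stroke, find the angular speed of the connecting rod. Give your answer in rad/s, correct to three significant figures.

0.663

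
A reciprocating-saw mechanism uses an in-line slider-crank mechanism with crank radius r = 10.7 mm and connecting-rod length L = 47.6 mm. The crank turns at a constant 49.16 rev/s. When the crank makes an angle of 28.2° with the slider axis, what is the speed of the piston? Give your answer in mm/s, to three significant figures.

ω = 2π·49.2 = 308.9 rad/s
For an in-line slider-crank, x = r cosθ + √(L² − r² sin²θ), so v = −rω sinθ·[1 + r cosθ/√(L² − r² sin²θ)].
With r = 0.0107 m, L = 0.0476 m, θ = 28.2°: √(L² − r² sin²θ) = 0.047331 m.
v = −0.0107·308.9·0.47255·[1 + 0.0107·0.88130/0.047331] = -1.873 m/s.
|v| = 1.873 m/s = 1873 mm/s.

1870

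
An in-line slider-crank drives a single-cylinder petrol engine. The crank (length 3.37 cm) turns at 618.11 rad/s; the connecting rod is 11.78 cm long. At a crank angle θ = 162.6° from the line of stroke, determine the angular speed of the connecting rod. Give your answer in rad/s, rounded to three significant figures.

169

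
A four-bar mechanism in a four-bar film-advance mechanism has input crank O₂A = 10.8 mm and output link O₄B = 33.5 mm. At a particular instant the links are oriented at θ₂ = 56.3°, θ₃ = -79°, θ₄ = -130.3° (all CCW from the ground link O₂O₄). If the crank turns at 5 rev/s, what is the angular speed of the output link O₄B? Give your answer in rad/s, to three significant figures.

9.13

ω₂ = 31.42 rad/s (from 5 rev/s).
Differentiating the loop-closure r₂e^{iθ₂}+r₃e^{iθ₃}=r₁+r₄e^{iθ₄} gives r₂ω₂e^{iθ₂}+r₃ω₃e^{iθ₃}=r₄ω₄e^{iθ₄}.
Eliminating the other unknown: ω₄ = r₂ω₂ sin(θ₂−θ₃) / [r₄ sin(θ₄−θ₃)].
Numerator sine = +0.70339; denominator sine = -0.78043.
Result = 0.0108·31.42·(+0.70339) / (0.0335·(-0.78043)) = -9.1284 rad/s; magnitude 9.1284 rad/s.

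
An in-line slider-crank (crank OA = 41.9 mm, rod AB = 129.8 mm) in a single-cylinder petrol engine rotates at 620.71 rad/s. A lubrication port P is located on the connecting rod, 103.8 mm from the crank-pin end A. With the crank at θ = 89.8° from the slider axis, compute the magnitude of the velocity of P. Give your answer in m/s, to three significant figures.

ω = 620.7 rad/s.  Crank-pin speed |V_A| = rω = 26.008 m/s, perpendicular to OA.
Rod angle: sinφ = −(r/L) sinθ ⇒ φ = -18.832°; ω_rod = −rω cosθ/√(L²−r²sin²θ) = -0.73897 rad/s.
V_P = V_A + ω_rod × AP, with AP = 0.1038 m along the rod.
Components: V_Px = −rω sinθ − a·ω_rod·sinφ = -26.032 m/s;  V_Py = rω cosθ + a·ω_rod·cosφ = +0.018185 m/s.
|V_P| = √(V_Px² + V_Py²) = 26.032 m/s.

26.0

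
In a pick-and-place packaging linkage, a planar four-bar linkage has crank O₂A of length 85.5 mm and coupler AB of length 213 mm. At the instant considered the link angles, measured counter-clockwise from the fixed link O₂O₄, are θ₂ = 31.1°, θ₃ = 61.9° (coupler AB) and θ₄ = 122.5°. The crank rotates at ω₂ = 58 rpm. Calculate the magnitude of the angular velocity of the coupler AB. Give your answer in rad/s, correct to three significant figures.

2.80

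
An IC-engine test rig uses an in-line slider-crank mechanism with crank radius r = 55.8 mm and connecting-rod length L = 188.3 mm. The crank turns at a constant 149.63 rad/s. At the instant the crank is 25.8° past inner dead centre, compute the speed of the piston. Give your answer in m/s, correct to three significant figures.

4.61

ω = 149.6 rad/s
For an in-line slider-crank, x = r cosθ + √(L² − r² sin²θ), so v = −rω sinθ·[1 + r cosθ/√(L² − r² sin²θ)].
With r = 0.0558 m, L = 0.1883 m, θ = 25.8°: √(L² − r² sin²θ) = 0.18673 m.
v = −0.0558·149.6·0.43523·[1 + 0.0558·0.90032/0.18673] = -4.6116 m/s.
|v| = 4.6116 m/s.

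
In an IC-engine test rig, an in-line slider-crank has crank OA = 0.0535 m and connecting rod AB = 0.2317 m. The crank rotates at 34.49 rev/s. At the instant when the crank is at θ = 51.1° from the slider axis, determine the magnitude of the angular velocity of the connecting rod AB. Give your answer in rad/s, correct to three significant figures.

ω = 216.7 rad/s (converted from 34.49 rev/s).
The rod makes angle φ with the slider axis where L sinφ = r sinθ; differentiating, L cosφ·φ̇ = r ω cosθ.
L cosφ = √(L² − r² sin²θ) = 0.22793 m.
|ω_rod| = r ω |cosθ| / √(L² − r² sin²θ) = 0.0535·216.7·0.62796/0.22793 = 31.942 rad/s.

31.9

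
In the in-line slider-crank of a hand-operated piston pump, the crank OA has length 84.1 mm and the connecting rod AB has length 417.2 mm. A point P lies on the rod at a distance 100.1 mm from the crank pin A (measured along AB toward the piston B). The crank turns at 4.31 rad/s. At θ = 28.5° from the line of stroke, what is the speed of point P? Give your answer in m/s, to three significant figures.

ω = 4.31 rad/s.  Crank-pin speed |V_A| = rω = 0.36247 m/s, perpendicular to OA.
Rod angle: sinφ = −(r/L) sinθ ⇒ φ = -5.520°; ω_rod = −rω cosθ/√(L²−r²sin²θ) = -0.76709 rad/s.
V_P = V_A + ω_rod × AP, with AP = 0.1001 m along the rod.
Components: V_Px = −rω sinθ − a·ω_rod·sinφ = -0.18034 m/s;  V_Py = rω cosθ + a·ω_rod·cosφ = +0.24212 m/s.
|V_P| = √(V_Px² + V_Py²) = 0.3019 m/s.

0.302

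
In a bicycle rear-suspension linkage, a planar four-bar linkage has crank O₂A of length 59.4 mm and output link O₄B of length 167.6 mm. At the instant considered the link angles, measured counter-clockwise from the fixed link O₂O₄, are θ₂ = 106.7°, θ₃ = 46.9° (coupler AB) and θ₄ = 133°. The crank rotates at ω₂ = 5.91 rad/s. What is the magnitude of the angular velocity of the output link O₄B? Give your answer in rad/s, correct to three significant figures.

1.81

ω₂ = 5.91 rad/s
Differentiating the loop-closure r₂e^{iθ₂}+r₃e^{iθ₃}=r₁+r₄e^{iθ₄} gives r₂ω₂e^{iθ₂}+r₃ω₃e^{iθ₃}=r₄ω₄e^{iθ₄}.
Eliminating the other unknown: ω₄ = r₂ω₂ sin(θ₂−θ₃) / [r₄ sin(θ₄−θ₃)].
Numerator sine = +0.86427; denominator sine = +0.99768.
Result = 0.0594·5.91·(+0.86427) / (0.1676·(+0.99768)) = +1.8145 rad/s; magnitude 1.8145 rad/s.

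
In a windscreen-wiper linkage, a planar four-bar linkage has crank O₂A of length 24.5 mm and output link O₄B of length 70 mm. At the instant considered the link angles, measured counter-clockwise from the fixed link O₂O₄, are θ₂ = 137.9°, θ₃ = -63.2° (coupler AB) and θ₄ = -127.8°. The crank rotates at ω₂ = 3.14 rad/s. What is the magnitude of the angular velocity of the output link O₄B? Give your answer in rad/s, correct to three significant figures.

ω₂ = 3.14 rad/s
Differentiating the loop-closure r₂e^{iθ₂}+r₃e^{iθ₃}=r₁+r₄e^{iθ₄} gives r₂ω₂e^{iθ₂}+r₃ω₃e^{iθ₃}=r₄ω₄e^{iθ₄}.
Eliminating the other unknown: ω₄ = r₂ω₂ sin(θ₂−θ₃) / [r₄ sin(θ₄−θ₃)].
Numerator sine = -0.36000; denominator sine = -0.90334.
Result = 0.0245·3.14·(-0.36000) / (0.07·(-0.90334)) = +0.43797 rad/s; magnitude 0.43797 rad/s.

0.438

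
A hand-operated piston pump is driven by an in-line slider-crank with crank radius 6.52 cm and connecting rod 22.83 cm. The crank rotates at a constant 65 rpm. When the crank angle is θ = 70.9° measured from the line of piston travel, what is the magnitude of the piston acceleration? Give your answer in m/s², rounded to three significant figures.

0.292

ω = 2π·65/60 = 6.807 rad/s
x(θ) = r cosθ + √(L² − r² sin²θ); with ω constant, a = ω²·d²x/dθ².
d²x/dθ² = −r cosθ − r²(cos2θ)/√u − r⁴ sin²2θ/(4u^{3/2}),  u = L² − r² sin²θ = 0.048325 m².
Substituting r = 0.0652 m, L = 0.2283 m, θ = 70.9°: d²x/dθ² = -0.0063004 m.
a = ω²·d²x/dθ² = (6.807)²·(-0.0063004) = -0.29191 m/s²;  |a| = 0.29191 m/s².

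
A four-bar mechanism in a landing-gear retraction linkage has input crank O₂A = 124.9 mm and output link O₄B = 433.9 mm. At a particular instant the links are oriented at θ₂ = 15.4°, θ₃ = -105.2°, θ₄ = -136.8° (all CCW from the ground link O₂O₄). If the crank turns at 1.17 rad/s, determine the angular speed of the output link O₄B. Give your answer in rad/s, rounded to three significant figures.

ω₂ = 1.17 rad/s
Differentiating the loop-closure r₂e^{iθ₂}+r₃e^{iθ₃}=r₁+r₄e^{iθ₄} gives r₂ω₂e^{iθ₂}+r₃ω₃e^{iθ₃}=r₄ω₄e^{iθ₄}.
Eliminating the other unknown: ω₄ = r₂ω₂ sin(θ₂−θ₃) / [r₄ sin(θ₄−θ₃)].
Numerator sine = +0.86074; denominator sine = -0.52399.
Result = 0.1249·1.17·(+0.86074) / (0.4339·(-0.52399)) = -0.55324 rad/s; magnitude 0.55324 rad/s.

0.553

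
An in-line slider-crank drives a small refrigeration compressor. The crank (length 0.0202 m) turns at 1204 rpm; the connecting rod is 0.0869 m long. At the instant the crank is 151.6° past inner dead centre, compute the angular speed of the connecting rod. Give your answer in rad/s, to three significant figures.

25.9

ω = 126.1 rad/s (converted from 1204 rpm).
The rod makes angle φ with the slider axis where L sinφ = r sinθ; differentiating, L cosφ·φ̇ = r ω cosθ.
L cosφ = √(L² − r² sin²θ) = 0.086367 m.
|ω_rod| = r ω |cosθ| / √(L² − r² sin²θ) = 0.0202·126.1·0.87965/0.086367 = 25.94 rad/s.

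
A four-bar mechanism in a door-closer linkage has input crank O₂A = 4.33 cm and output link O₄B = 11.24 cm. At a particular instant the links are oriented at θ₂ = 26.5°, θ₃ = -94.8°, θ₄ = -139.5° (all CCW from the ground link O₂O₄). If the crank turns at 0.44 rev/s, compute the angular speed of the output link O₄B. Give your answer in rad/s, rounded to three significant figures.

1.29

ω₂ = 2.765 rad/s (from 0.44 rev/s).
Differentiating the loop-closure r₂e^{iθ₂}+r₃e^{iθ₃}=r₁+r₄e^{iθ₄} gives r₂ω₂e^{iθ₂}+r₃ω₃e^{iθ₃}=r₄ω₄e^{iθ₄}.
Eliminating the other unknown: ω₄ = r₂ω₂ sin(θ₂−θ₃) / [r₄ sin(θ₄−θ₃)].
Numerator sine = +0.85446; denominator sine = -0.70339.
Result = 0.0433·2.765·(+0.85446) / (0.1124·(-0.70339)) = -1.2937 rad/s; magnitude 1.2937 rad/s.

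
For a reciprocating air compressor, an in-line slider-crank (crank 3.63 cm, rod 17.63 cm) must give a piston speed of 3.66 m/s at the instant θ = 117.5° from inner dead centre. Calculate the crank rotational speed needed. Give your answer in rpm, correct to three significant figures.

1200

For an in-line slider-crank, |v_piston| = rω|sinθ|·[1 + r cosθ/√(L² − r² sin²θ)].
With r = 0.0363 m, L = 0.1763 m, θ = 117.5°: the bracketed kinematic factor |dx/dθ| = 0.029085 m.
ω = v/|dx/dθ| = 3.66/0.029085 = 125.84 rad/s.
N = 60ω/(2π) = 1201.7 rpm.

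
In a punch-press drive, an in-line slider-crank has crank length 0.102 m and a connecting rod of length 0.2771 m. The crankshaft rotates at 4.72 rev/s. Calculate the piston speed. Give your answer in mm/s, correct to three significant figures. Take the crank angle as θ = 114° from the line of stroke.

2320

ω = 2π·4.72 = 29.66 rad/s
For an in-line slider-crank, x = r cosθ + √(L² − r² sin²θ), so v = −rω sinθ·[1 + r cosθ/√(L² − r² sin²θ)].
With r = 0.102 m, L = 0.2771 m, θ = 114°: √(L² − r² sin²θ) = 0.26096 m.
v = −0.102·29.66·0.91355·[1 + 0.102·-0.40674/0.26096] = -2.3241 m/s.
|v| = 2.3241 m/s = 2324.1 mm/s.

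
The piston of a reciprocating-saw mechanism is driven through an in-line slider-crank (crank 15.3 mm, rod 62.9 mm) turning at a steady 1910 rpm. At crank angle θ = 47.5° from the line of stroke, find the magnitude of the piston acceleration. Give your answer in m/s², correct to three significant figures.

403

ω = 2π·1910/60 = 200 rad/s
x(θ) = r cosθ + √(L² − r² sin²θ); with ω constant, a = ω²·d²x/dθ².
d²x/dθ² = −r cosθ − r²(cos2θ)/√u − r⁴ sin²2θ/(4u^{3/2}),  u = L² − r² sin²θ = 0.00382916 m².
Substituting r = 0.0153 m, L = 0.0629 m, θ = 47.5°: d²x/dθ² = -0.010064 m.
a = ω²·d²x/dθ² = (200)²·(-0.010064) = -402.63 m/s²;  |a| = 402.63 m/s².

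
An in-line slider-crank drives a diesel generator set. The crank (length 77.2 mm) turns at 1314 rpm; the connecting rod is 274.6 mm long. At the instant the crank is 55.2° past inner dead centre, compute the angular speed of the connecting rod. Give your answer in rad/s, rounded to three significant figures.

22.7

ω = 137.6 rad/s (converted from 1314 rpm).
The rod makes angle φ with the slider axis where L sinφ = r sinθ; differentiating, L cosφ·φ̇ = r ω cosθ.
L cosφ = √(L² − r² sin²θ) = 0.26718 m.
|ω_rod| = r ω |cosθ| / √(L² − r² sin²θ) = 0.0772·137.6·0.57071/0.26718 = 22.691 rad/s.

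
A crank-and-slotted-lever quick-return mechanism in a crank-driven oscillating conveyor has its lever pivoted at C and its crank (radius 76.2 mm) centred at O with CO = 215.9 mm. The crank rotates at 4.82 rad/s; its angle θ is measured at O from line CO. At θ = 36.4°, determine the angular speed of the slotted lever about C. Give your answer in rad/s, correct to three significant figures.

1.16

ω = 4.82 rad/s
Crank pin A relative to C: A = (d + r cosθ, r sinθ); lever angle φ = atan2(r sinθ, d + r cosθ).
Differentiating tanφ: φ̇ = rω(d cosθ + r)/(d² + r² + 2dr cosθ).
d² + r² + 2dr cosθ = |CA|² = 0.0789028 m²;  d cosθ + r = +0.24998 m.
|ω_lever| = |0.0762·4.82·+0.24998| / 0.0789028 = 1.1636 rad/s.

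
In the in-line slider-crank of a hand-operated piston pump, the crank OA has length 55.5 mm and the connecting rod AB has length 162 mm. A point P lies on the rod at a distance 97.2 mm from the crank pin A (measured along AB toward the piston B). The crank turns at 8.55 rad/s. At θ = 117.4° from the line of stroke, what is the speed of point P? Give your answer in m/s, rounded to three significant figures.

0.389

ω = 8.55 rad/s.  Crank-pin speed |V_A| = rω = 0.47453 m/s, perpendicular to OA.
Rod angle: sinφ = −(r/L) sinθ ⇒ φ = -17.708°; ω_rod = −rω cosθ/√(L²−r²sin²θ) = +1.415 rad/s.
V_P = V_A + ω_rod × AP, with AP = 0.0972 m along the rod.
Components: V_Px = −rω sinθ − a·ω_rod·sinφ = -0.37946 m/s;  V_Py = rω cosθ + a·ω_rod·cosφ = -0.087351 m/s.
|V_P| = √(V_Px² + V_Py²) = 0.38938 m/s.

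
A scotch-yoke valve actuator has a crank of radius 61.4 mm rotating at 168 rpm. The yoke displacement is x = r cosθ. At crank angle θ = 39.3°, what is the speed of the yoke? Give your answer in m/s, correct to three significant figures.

ω = 17.59 rad/s (from 168 rpm).
x = r cosθ ⇒ ẋ = −rω sinθ.
|v| = rω|sinθ| = 0.0614·17.59·|sin 39.3°| = 0.68418 m/s.

0.684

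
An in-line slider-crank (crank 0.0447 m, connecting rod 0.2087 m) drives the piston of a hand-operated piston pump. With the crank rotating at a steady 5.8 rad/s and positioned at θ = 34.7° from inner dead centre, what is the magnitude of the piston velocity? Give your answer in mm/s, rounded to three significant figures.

174

ω = 5.8 rad/s
For an in-line slider-crank, x = r cosθ + √(L² − r² sin²θ), so v = −rω sinθ·[1 + r cosθ/√(L² − r² sin²θ)].
With r = 0.0447 m, L = 0.2087 m, θ = 34.7°: √(L² − r² sin²θ) = 0.20714 m.
v = −0.0447·5.8·0.56928·[1 + 0.0447·0.82214/0.20714] = -0.17378 m/s.
|v| = 0.17378 m/s = 173.78 mm/s.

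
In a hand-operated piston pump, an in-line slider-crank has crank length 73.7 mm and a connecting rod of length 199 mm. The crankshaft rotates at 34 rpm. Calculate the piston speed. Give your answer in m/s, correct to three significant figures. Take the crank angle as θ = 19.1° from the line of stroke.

0.116

ω = 2π·34/60 = 3.56 rad/s
For an in-line slider-crank, x = r cosθ + √(L² − r² sin²θ), so v = −rω sinθ·[1 + r cosθ/√(L² − r² sin²θ)].
With r = 0.0737 m, L = 0.199 m, θ = 19.1°: √(L² − r² sin²θ) = 0.19753 m.
v = −0.0737·3.56·0.32722·[1 + 0.0737·0.94495/0.19753] = -0.11614 m/s.
|v| = 0.11614 m/s.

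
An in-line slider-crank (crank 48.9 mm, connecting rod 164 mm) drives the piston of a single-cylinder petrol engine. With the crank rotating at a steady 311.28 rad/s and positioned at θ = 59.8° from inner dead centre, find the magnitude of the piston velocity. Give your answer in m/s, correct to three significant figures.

15.2

ω = 311.3 rad/s
For an in-line slider-crank, x = r cosθ + √(L² − r² sin²θ), so v = −rω sinθ·[1 + r cosθ/√(L² − r² sin²θ)].
With r = 0.0489 m, L = 0.164 m, θ = 59.8°: √(L² − r² sin²θ) = 0.15846 m.
v = −0.0489·311.3·0.86427·[1 + 0.0489·0.50302/0.15846] = -15.198 m/s.
|v| = 15.198 m/s.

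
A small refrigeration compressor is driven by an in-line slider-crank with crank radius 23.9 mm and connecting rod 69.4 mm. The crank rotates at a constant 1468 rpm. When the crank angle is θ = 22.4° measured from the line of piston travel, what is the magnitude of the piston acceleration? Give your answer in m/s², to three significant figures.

664

ω = 2π·1468/60 = 153.7 rad/s
x(θ) = r cosθ + √(L² − r² sin²θ); with ω constant, a = ω²·d²x/dθ².
d²x/dθ² = −r cosθ − r²(cos2θ)/√u − r⁴ sin²2θ/(4u^{3/2}),  u = L² − r² sin²θ = 0.00473341 m².
Substituting r = 0.0239 m, L = 0.0694 m, θ = 22.4°: d²x/dθ² = -0.028112 m.
a = ω²·d²x/dθ² = (153.7)²·(-0.028112) = -664.36 m/s²;  |a| = 664.36 m/s².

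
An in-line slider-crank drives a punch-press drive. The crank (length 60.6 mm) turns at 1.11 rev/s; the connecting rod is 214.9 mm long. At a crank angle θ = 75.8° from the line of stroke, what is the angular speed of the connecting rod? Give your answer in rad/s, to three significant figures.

0.502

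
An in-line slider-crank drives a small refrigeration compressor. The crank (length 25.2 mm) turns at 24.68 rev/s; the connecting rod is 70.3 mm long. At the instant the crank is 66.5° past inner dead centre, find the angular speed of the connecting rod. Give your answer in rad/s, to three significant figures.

23.5

ω = 155.1 rad/s (converted from 24.68 rev/s).
The rod makes angle φ with the slider axis where L sinφ = r sinθ; differentiating, L cosφ·φ̇ = r ω cosθ.
L cosφ = √(L² − r² sin²θ) = 0.066393 m.
|ω_rod| = r ω |cosθ| / √(L² − r² sin²θ) = 0.0252·155.1·0.39875/0.066393 = 23.469 rad/s.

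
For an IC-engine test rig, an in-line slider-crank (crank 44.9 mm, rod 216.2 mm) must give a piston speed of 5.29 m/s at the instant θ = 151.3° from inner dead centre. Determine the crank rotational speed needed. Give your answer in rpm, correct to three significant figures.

For an in-line slider-crank, |v_piston| = rω|sinθ|·[1 + r cosθ/√(L² − r² sin²θ)].
With r = 0.0449 m, L = 0.2162 m, θ = 151.3°: the bracketed kinematic factor |dx/dθ| = 0.017615 m.
ω = v/|dx/dθ| = 5.29/0.017615 = 300.32 rad/s.
N = 60ω/(2π) = 2867.8 rpm.

2870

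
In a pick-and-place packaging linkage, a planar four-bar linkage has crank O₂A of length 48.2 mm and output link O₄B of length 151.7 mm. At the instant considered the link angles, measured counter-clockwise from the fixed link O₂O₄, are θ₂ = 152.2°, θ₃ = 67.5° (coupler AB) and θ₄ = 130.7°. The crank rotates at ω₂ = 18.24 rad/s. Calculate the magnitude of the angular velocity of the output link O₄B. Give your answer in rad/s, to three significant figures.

ω₂ = 18.24 rad/s
Differentiating the loop-closure r₂e^{iθ₂}+r₃e^{iθ₃}=r₁+r₄e^{iθ₄} gives r₂ω₂e^{iθ₂}+r₃ω₃e^{iθ₃}=r₄ω₄e^{iθ₄}.
Eliminating the other unknown: ω₄ = r₂ω₂ sin(θ₂−θ₃) / [r₄ sin(θ₄−θ₃)].
Numerator sine = +0.99572; denominator sine = +0.89259.
Result = 0.0482·18.24·(+0.99572) / (0.1517·(+0.89259)) = +6.4651 rad/s; magnitude 6.4651 rad/s.

6.47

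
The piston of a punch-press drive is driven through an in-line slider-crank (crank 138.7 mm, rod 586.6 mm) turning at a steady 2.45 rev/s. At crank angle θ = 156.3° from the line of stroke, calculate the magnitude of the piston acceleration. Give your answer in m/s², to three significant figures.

ω = 2π·2.45 = 15.39 rad/s
x(θ) = r cosθ + √(L² − r² sin²θ); with ω constant, a = ω²·d²x/dθ².
d²x/dθ² = −r cosθ − r²(cos2θ)/√u − r⁴ sin²2θ/(4u^{3/2}),  u = L² − r² sin²θ = 0.340991 m².
Substituting r = 0.1387 m, L = 0.5866 m, θ = 156.3°: d²x/dθ² = +0.10445 m.
a = ω²·d²x/dθ² = (15.39)²·(+0.10445) = +24.752 m/s²;  |a| = 24.752 m/s².

24.8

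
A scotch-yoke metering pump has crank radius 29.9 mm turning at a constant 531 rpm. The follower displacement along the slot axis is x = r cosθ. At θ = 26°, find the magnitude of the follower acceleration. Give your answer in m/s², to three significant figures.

83.1

ω = 55.61 rad/s (from 531 rpm).
x = r cosθ ⇒ ẍ = −rω² cosθ (ω constant).
|a| = rω²|cosθ| = 0.0299·(55.61)²·|cos 26°| = 83.096 m/s².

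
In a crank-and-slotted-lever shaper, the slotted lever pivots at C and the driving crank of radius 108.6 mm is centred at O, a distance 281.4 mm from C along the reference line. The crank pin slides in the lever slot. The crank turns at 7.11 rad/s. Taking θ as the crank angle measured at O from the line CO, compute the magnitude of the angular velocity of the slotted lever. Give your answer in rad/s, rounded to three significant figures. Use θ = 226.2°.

1.37

ω = 7.11 rad/s
Crank pin A relative to C: A = (d + r cosθ, r sinθ); lever angle φ = atan2(r sinθ, d + r cosθ).
Differentiating tanφ: φ̇ = rω(d cosθ + r)/(d² + r² + 2dr cosθ).
d² + r² + 2dr cosθ = |CA|² = 0.0486761 m²;  d cosθ + r = -0.086169 m.
|ω_lever| = |0.1086·7.11·-0.086169| / 0.0486761 = 1.3669 rad/s.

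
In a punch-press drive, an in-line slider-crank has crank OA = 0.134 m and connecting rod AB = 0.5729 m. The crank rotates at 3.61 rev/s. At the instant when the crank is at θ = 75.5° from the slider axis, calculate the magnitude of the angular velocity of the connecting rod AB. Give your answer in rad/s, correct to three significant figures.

1.36

ω = 22.68 rad/s (converted from 3.61 rev/s).
The rod makes angle φ with the slider axis where L sinφ = r sinθ; differentiating, L cosφ·φ̇ = r ω cosθ.
L cosφ = √(L² − r² sin²θ) = 0.55802 m.
|ω_rod| = r ω |cosθ| / √(L² − r² sin²θ) = 0.134·22.68·0.25038/0.55802 = 1.3638 rad/s.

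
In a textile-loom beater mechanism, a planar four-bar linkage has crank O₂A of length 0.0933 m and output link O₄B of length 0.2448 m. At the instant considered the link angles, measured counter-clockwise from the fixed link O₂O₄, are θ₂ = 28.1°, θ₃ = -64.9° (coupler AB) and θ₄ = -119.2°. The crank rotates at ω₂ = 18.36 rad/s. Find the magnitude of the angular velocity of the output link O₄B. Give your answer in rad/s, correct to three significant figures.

8.60

ω₂ = 18.36 rad/s
Differentiating the loop-closure r₂e^{iθ₂}+r₃e^{iθ₃}=r₁+r₄e^{iθ₄} gives r₂ω₂e^{iθ₂}+r₃ω₃e^{iθ₃}=r₄ω₄e^{iθ₄}.
Eliminating the other unknown: ω₄ = r₂ω₂ sin(θ₂−θ₃) / [r₄ sin(θ₄−θ₃)].
Numerator sine = +0.99863; denominator sine = -0.81208.
Result = 0.0933·18.36·(+0.99863) / (0.2448·(-0.81208)) = -8.6049 rad/s; magnitude 8.6049 rad/s.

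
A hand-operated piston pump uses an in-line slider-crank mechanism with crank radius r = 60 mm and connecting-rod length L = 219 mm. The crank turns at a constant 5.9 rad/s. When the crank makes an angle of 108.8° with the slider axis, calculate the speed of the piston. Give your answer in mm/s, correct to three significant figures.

304

ω = 5.9 rad/s
For an in-line slider-crank, x = r cosθ + √(L² − r² sin²θ), so v = −rω sinθ·[1 + r cosθ/√(L² − r² sin²θ)].
With r = 0.06 m, L = 0.219 m, θ = 108.8°: √(L² − r² sin²θ) = 0.21151 m.
v = −0.06·5.9·0.94665·[1 + 0.06·-0.32227/0.21151] = -0.30448 m/s.
|v| = 0.30448 m/s = 304.48 mm/s.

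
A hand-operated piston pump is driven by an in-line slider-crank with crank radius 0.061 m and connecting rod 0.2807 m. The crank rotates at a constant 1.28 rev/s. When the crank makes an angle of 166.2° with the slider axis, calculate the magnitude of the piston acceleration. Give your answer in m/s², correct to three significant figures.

3.07

ω = 2π·1.28 = 8.042 rad/s
x(θ) = r cosθ + √(L² − r² sin²θ); with ω constant, a = ω²·d²x/dθ².
d²x/dθ² = −r cosθ − r²(cos2θ)/√u − r⁴ sin²2θ/(4u^{3/2}),  u = L² − r² sin²θ = 0.0785808 m².
Substituting r = 0.061 m, L = 0.2807 m, θ = 166.2°: d²x/dθ² = +0.047442 m.
a = ω²·d²x/dθ² = (8.042)²·(+0.047442) = +3.0686 m/s²;  |a| = 3.0686 m/s².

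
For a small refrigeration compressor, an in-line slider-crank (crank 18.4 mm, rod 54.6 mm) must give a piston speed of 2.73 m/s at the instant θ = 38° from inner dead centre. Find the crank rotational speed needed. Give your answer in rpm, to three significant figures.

1810

For an in-line slider-crank, |v_piston| = rω|sinθ|·[1 + r cosθ/√(L² − r² sin²θ)].
With r = 0.0184 m, L = 0.0546 m, θ = 38°: the bracketed kinematic factor |dx/dθ| = 0.014403 m.
ω = v/|dx/dθ| = 2.73/0.014403 = 189.54 rad/s.
N = 60ω/(2π) = 1810 rpm.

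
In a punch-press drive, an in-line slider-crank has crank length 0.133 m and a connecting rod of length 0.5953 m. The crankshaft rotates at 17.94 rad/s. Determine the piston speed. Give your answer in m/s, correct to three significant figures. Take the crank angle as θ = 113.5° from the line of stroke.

ω = 17.94 rad/s
For an in-line slider-crank, x = r cosθ + √(L² − r² sin²θ), so v = −rω sinθ·[1 + r cosθ/√(L² − r² sin²θ)].
With r = 0.133 m, L = 0.5953 m, θ = 113.5°: √(L² − r² sin²θ) = 0.58267 m.
v = −0.133·17.94·0.91706·[1 + 0.133·-0.39875/0.58267] = -1.989 m/s.
|v| = 1.989 m/s.

1.99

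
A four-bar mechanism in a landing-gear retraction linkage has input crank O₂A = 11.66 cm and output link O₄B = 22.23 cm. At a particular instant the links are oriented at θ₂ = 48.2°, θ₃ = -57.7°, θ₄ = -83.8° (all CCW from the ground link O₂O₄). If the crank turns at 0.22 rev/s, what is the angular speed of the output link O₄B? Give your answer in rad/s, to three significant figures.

1.58

ω₂ = 1.382 rad/s (from 0.22 rev/s).
Differentiating the loop-closure r₂e^{iθ₂}+r₃e^{iθ₃}=r₁+r₄e^{iθ₄} gives r₂ω₂e^{iθ₂}+r₃ω₃e^{iθ₃}=r₄ω₄e^{iθ₄}.
Eliminating the other unknown: ω₄ = r₂ω₂ sin(θ₂−θ₃) / [r₄ sin(θ₄−θ₃)].
Numerator sine = +0.96174; denominator sine = -0.43994.
Result = 0.1166·1.382·(+0.96174) / (0.2223·(-0.43994)) = -1.585 rad/s; magnitude 1.585 rad/s.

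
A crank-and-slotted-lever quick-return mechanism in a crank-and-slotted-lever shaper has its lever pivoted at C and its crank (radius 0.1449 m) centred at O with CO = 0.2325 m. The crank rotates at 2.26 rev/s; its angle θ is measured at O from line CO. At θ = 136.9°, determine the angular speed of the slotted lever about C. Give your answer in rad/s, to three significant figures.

1.98

ω = 14.2 rad/s (from 2.26 rev/s).
Crank pin A relative to C: A = (d + r cosθ, r sinθ); lever angle φ = atan2(r sinθ, d + r cosθ).
Differentiating tanφ: φ̇ = rω(d cosθ + r)/(d² + r² + 2dr cosθ).
d² + r² + 2dr cosθ = |CA|² = 0.025855 m²;  d cosθ + r = -0.024863 m.
|ω_lever| = |0.1449·14.2·-0.024863| / 0.025855 = 1.9786 rad/s.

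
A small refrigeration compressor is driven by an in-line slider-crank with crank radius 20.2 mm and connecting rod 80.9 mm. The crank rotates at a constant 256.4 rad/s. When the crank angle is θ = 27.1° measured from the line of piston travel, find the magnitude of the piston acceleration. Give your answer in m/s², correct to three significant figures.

1380

ω = 256.4 rad/s
x(θ) = r cosθ + √(L² − r² sin²θ); with ω constant, a = ω²·d²x/dθ².
d²x/dθ² = −r cosθ − r²(cos2θ)/√u − r⁴ sin²2θ/(4u^{3/2}),  u = L² − r² sin²θ = 0.00646013 m².
Substituting r = 0.0202 m, L = 0.0809 m, θ = 27.1°: d²x/dθ² = -0.021005 m.
a = ω²·d²x/dθ² = (256.4)²·(-0.021005) = -1380.9 m/s²;  |a| = 1380.9 m/s².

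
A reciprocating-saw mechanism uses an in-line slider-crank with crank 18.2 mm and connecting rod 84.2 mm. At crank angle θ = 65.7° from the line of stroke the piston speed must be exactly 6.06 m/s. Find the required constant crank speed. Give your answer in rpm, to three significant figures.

3200

For an in-line slider-crank, |v_piston| = rω|sinθ|·[1 + r cosθ/√(L² − r² sin²θ)].
With r = 0.0182 m, L = 0.0842 m, θ = 65.7°: the bracketed kinematic factor |dx/dθ| = 0.018092 m.
ω = v/|dx/dθ| = 6.06/0.018092 = 334.95 rad/s.
N = 60ω/(2π) = 3198.5 rpm.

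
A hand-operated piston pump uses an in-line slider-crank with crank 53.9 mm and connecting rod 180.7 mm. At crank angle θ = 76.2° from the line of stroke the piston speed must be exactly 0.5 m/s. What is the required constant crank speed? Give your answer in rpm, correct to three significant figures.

84.9

For an in-line slider-crank, |v_piston| = rω|sinθ|·[1 + r cosθ/√(L² − r² sin²θ)].
With r = 0.0539 m, L = 0.1807 m, θ = 76.2°: the bracketed kinematic factor |dx/dθ| = 0.056235 m.
ω = v/|dx/dθ| = 0.5/0.056235 = 8.8912 rad/s.
N = 60ω/(2π) = 84.905 rpm.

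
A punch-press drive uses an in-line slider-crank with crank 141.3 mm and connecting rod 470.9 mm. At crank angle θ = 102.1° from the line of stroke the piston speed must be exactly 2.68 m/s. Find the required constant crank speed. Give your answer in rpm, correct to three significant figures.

198

For an in-line slider-crank, |v_piston| = rω|sinθ|·[1 + r cosθ/√(L² − r² sin²θ)].
With r = 0.1413 m, L = 0.4709 m, θ = 102.1°: the bracketed kinematic factor |dx/dθ| = 0.12907 m.
ω = v/|dx/dθ| = 2.68/0.12907 = 20.764 rad/s.
N = 60ω/(2π) = 198.28 rpm.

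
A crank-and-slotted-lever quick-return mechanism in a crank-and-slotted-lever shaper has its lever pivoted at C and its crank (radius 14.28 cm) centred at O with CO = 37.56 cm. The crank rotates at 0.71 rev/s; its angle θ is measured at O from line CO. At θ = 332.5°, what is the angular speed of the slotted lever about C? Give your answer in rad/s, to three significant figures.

ω = 4.461 rad/s (from 0.71 rev/s).
Crank pin A relative to C: A = (d + r cosθ, r sinθ); lever angle φ = atan2(r sinθ, d + r cosθ).
Differentiating tanφ: φ̇ = rω(d cosθ + r)/(d² + r² + 2dr cosθ).
d² + r² + 2dr cosθ = |CA|² = 0.256618 m²;  d cosθ + r = +0.47596 m.
|ω_lever| = |0.1428·4.461·+0.47596| / 0.256618 = 1.1815 rad/s.

1.18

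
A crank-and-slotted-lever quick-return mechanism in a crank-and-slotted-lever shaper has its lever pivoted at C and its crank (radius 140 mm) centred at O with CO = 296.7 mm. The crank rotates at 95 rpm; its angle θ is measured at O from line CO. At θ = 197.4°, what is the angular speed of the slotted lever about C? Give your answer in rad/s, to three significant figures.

ω = 9.948 rad/s (from 95 rpm).
Crank pin A relative to C: A = (d + r cosθ, r sinθ); lever angle φ = atan2(r sinθ, d + r cosθ).
Differentiating tanφ: φ̇ = rω(d cosθ + r)/(d² + r² + 2dr cosθ).
d² + r² + 2dr cosθ = |CA|² = 0.0283564 m²;  d cosθ + r = -0.14312 m.
|ω_lever| = |0.14·9.948·-0.14312| / 0.0283564 = 7.0297 rad/s.

7.03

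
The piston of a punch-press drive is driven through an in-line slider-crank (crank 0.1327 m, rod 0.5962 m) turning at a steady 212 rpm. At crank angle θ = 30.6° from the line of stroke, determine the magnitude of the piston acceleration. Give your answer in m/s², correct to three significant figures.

ω = 2π·212/60 = 22.2 rad/s
x(θ) = r cosθ + √(L² − r² sin²θ); with ω constant, a = ω²·d²x/dθ².
d²x/dθ² = −r cosθ − r²(cos2θ)/√u − r⁴ sin²2θ/(4u^{3/2}),  u = L² − r² sin²θ = 0.350891 m².
Substituting r = 0.1327 m, L = 0.5962 m, θ = 30.6°: d²x/dθ² = -0.12883 m.
a = ω²·d²x/dθ² = (22.2)²·(-0.12883) = -63.495 m/s²;  |a| = 63.495 m/s².

63.5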